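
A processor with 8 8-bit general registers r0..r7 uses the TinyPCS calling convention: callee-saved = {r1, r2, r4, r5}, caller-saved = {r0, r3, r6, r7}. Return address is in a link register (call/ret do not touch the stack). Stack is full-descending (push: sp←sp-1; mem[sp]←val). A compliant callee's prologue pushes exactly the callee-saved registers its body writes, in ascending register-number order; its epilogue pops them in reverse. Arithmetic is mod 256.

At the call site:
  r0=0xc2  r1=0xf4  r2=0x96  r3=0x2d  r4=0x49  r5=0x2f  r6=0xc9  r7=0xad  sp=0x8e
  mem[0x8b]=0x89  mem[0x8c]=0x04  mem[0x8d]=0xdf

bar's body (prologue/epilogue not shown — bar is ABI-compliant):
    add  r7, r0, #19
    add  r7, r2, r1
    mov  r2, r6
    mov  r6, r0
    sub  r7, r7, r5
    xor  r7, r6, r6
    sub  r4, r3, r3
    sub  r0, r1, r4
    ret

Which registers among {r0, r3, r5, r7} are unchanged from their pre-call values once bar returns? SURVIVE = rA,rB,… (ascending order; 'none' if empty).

prologue: push r2 -> mem[0x8d]=0x96, sp=0x8d
prologue: push r4 -> mem[0x8c]=0x49, sp=0x8c
body[0] add  r7, r0, #19 -> r7=0xd5
body[1] add  r7, r2, r1 -> r7=0x8a
body[2] mov  r2, r6 -> r2=0xc9
body[3] mov  r6, r0 -> r6=0xc2
body[4] sub  r7, r7, r5 -> r7=0x5b
body[5] xor  r7, r6, r6 -> r7=0x00
body[6] sub  r4, r3, r3 -> r4=0x00
body[7] sub  r0, r1, r4 -> r0=0xf4
epilogue: pop r4=0x49, sp=0x8d
epilogue: pop r2=0x96, sp=0x8e
r0: caller-saved, written=True
r3: caller-saved, written=False
r5: callee-saved, written=False
r7: caller-saved, written=True

SURVIVE = r3,r5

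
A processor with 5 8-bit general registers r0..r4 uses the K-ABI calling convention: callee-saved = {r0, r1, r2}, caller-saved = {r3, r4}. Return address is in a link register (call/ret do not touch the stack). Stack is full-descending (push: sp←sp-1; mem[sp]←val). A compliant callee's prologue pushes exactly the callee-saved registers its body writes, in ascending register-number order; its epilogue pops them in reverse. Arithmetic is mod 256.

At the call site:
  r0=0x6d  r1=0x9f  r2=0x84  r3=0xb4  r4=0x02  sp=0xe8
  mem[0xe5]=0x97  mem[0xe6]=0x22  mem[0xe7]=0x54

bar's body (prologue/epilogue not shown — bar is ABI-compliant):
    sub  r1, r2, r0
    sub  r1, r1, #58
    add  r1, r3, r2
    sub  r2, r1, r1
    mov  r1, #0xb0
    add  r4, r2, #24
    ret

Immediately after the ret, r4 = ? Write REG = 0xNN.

REG = 0x18

prologue: push r1 -> mem[0xe7]=0x9f, sp=0xe7
prologue: push r2 -> mem[0xe6]=0x84, sp=0xe6
body[0] sub  r1, r2, r0 -> r1=0x17
body[1] sub  r1, r1, #58 -> r1=0xdd
body[2] add  r1, r3, r2 -> r1=0x38
body[3] sub  r2, r1, r1 -> r2=0x00
body[4] mov  r1, #0xb0 -> r1=0xb0
body[5] add  r4, r2, #24 -> r4=0x18
epilogue: pop r2=0x84, sp=0xe7
epilogue: pop r1=0x9f, sp=0xe8
r4 is caller-saved -> body value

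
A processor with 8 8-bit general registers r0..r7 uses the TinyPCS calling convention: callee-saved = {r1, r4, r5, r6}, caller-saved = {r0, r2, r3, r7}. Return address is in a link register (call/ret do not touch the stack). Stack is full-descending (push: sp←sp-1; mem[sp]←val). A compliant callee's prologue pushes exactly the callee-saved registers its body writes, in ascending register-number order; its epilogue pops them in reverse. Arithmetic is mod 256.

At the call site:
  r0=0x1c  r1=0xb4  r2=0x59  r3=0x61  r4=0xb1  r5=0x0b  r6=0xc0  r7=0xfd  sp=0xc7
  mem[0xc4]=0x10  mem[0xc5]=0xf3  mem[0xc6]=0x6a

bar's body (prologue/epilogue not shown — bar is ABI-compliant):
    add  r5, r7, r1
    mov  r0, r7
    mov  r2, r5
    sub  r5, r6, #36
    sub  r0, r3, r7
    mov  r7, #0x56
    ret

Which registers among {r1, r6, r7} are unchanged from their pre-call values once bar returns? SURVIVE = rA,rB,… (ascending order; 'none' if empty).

SURVIVE = r1,r6

prologue: push r5 → mem[0xc6]=0x0b, sp=0xc6
body[0] add  r5, r7, r1 → r5=0xb1
body[1] mov  r0, r7 → r0=0xfd
body[2] mov  r2, r5 → r2=0xb1
body[3] sub  r5, r6, #36 → r5=0x9c
body[4] sub  r0, r3, r7 → r0=0x64
body[5] mov  r7, #0x56 → r7=0x56
epilogue: pop r5=0x0b, sp=0xc7
r1: callee-saved, written=False
r6: callee-saved, written=False
r7: caller-saved, written=True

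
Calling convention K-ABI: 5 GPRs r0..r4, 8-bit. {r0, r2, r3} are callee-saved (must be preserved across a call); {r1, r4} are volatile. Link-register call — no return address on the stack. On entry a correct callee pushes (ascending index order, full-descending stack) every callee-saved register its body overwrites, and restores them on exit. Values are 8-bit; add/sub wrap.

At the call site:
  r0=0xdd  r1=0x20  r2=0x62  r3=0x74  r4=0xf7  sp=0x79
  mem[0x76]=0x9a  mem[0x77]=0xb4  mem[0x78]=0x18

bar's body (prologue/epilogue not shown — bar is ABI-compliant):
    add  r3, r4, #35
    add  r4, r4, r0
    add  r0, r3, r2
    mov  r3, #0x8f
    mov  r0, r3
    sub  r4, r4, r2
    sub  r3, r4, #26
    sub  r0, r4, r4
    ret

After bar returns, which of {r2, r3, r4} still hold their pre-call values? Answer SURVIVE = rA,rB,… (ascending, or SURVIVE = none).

SURVIVE = r2,r3

prologue: push r0 → mem[0x78]=0xdd, sp=0x78
prologue: push r3 → mem[0x77]=0x74, sp=0x77
body[0] add  r3, r4, #35 → r3=0x1a
body[1] add  r4, r4, r0 → r4=0xd4
body[2] add  r0, r3, r2 → r0=0x7c
body[3] mov  r3, #0x8f → r3=0x8f
body[4] mov  r0, r3 → r0=0x8f
body[5] sub  r4, r4, r2 → r4=0x72
body[6] sub  r3, r4, #26 → r3=0x58
body[7] sub  r0, r4, r4 → r0=0x00
epilogue: pop r3=0x74, sp=0x78
epilogue: pop r0=0xdd, sp=0x79
r2: callee-saved, written=False
r3: callee-saved, written=True
r4: caller-saved, written=True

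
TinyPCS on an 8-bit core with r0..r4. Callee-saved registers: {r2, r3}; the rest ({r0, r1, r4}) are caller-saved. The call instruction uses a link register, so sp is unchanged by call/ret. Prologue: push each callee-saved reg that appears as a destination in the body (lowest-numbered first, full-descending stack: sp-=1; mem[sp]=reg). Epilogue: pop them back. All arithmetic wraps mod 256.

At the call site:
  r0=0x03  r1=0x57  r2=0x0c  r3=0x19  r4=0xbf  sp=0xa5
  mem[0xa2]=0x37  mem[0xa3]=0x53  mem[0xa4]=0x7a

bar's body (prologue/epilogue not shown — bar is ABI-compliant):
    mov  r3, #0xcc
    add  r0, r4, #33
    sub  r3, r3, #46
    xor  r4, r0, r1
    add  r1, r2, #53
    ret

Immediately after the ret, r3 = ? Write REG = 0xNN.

REG = 0x19

prologue: push r3 → mem[0xa4]=0x19, sp=0xa4
body[0] mov  r3, #0xcc → r3=0xcc
body[1] add  r0, r4, #33 → r0=0xe0
body[2] sub  r3, r3, #46 → r3=0x9e
body[3] xor  r4, r0, r1 → r4=0xb7
body[4] add  r1, r2, #53 → r1=0x41
epilogue: pop r3=0x19, sp=0xa5
r3 is callee-saved → restored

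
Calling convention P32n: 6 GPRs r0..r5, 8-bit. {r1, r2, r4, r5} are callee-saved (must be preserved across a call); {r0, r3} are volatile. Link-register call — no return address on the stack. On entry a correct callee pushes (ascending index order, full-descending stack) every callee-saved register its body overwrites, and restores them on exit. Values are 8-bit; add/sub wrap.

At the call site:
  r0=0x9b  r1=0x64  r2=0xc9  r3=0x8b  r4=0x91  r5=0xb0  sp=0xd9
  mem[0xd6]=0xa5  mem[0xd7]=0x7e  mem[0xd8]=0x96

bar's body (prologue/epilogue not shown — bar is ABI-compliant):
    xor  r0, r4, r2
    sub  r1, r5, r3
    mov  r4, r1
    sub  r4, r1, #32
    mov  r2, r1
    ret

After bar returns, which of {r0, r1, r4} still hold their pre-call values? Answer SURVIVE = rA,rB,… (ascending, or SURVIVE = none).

SURVIVE = r1,r4

prologue: push r1 -> mem[0xd8]=0x64, sp=0xd8
prologue: push r2 -> mem[0xd7]=0xc9, sp=0xd7
prologue: push r4 -> mem[0xd6]=0x91, sp=0xd6
body[0] xor  r0, r4, r2 -> r0=0x58
body[1] sub  r1, r5, r3 -> r1=0x25
body[2] mov  r4, r1 -> r4=0x25
body[3] sub  r4, r1, #32 -> r4=0x05
body[4] mov  r2, r1 -> r2=0x25
epilogue: pop r4=0x91, sp=0xd7
epilogue: pop r2=0xc9, sp=0xd8
epilogue: pop r1=0x64, sp=0xd9
r0: caller-saved, written=True
r1: callee-saved, written=True
r4: callee-saved, written=True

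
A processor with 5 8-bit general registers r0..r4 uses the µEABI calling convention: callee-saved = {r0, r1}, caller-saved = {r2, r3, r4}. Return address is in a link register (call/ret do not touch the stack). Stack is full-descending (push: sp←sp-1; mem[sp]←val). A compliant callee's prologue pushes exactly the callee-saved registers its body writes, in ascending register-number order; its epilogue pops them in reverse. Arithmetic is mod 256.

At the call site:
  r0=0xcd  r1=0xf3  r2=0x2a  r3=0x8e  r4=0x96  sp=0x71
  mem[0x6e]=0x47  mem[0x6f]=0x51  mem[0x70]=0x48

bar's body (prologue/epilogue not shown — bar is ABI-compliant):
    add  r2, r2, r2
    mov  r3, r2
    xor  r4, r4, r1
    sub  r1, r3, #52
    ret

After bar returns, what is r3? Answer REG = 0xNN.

REG = 0x54

prologue: push r1 -> mem[0x70]=0xf3, sp=0x70
body[0] add  r2, r2, r2 -> r2=0x54
body[1] mov  r3, r2 -> r3=0x54
body[2] xor  r4, r4, r1 -> r4=0x65
body[3] sub  r1, r3, #52 -> r1=0x20
epilogue: pop r1=0xf3, sp=0x71
r3 is caller-saved -> body value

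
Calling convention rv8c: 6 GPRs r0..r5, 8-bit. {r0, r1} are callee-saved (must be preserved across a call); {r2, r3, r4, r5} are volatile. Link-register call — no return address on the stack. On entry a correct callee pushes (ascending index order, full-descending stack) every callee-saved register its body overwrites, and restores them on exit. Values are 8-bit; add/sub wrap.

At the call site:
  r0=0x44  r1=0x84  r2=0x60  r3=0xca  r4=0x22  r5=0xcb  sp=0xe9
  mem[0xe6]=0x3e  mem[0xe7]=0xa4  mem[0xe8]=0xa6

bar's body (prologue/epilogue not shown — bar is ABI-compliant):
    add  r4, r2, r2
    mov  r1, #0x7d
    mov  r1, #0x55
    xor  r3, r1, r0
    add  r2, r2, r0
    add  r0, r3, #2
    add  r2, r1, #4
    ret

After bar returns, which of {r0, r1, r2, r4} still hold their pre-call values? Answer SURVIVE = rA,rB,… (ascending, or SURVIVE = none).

prologue: push r0 → mem[0xe8]=0x44, sp=0xe8
prologue: push r1 → mem[0xe7]=0x84, sp=0xe7
body[0] add  r4, r2, r2 → r4=0xc0
body[1] mov  r1, #0x7d → r1=0x7d
body[2] mov  r1, #0x55 → r1=0x55
body[3] xor  r3, r1, r0 → r3=0x11
body[4] add  r2, r2, r0 → r2=0xa4
body[5] add  r0, r3, #2 → r0=0x13
body[6] add  r2, r1, #4 → r2=0x59
epilogue: pop r1=0x84, sp=0xe8
epilogue: pop r0=0x44, sp=0xe9
r0: callee-saved, written=True
r1: callee-saved, written=True
r2: caller-saved, written=True
r4: caller-saved, written=True

SURVIVE = r0,r1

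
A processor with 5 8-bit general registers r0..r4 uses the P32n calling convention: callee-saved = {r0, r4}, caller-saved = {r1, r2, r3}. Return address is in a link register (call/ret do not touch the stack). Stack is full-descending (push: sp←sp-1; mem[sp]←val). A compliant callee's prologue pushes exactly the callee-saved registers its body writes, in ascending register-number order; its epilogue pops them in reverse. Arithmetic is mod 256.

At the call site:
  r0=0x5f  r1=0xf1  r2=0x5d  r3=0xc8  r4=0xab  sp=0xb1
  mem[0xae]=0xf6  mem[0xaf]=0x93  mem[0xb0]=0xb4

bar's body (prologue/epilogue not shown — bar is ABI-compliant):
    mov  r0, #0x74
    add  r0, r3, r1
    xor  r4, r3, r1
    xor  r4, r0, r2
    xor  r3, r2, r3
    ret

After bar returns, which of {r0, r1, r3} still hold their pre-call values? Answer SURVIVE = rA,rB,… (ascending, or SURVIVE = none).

SURVIVE = r0,r1

prologue: push r0 → mem[0xb0]=0x5f, sp=0xb0
prologue: push r4 → mem[0xaf]=0xab, sp=0xaf
body[0] mov  r0, #0x74 → r0=0x74
body[1] add  r0, r3, r1 → r0=0xb9
body[2] xor  r4, r3, r1 → r4=0x39
body[3] xor  r4, r0, r2 → r4=0xe4
body[4] xor  r3, r2, r3 → r3=0x95
epilogue: pop r4=0xab, sp=0xb0
epilogue: pop r0=0x5f, sp=0xb1
r0: callee-saved, written=True
r1: caller-saved, written=False
r3: caller-saved, written=True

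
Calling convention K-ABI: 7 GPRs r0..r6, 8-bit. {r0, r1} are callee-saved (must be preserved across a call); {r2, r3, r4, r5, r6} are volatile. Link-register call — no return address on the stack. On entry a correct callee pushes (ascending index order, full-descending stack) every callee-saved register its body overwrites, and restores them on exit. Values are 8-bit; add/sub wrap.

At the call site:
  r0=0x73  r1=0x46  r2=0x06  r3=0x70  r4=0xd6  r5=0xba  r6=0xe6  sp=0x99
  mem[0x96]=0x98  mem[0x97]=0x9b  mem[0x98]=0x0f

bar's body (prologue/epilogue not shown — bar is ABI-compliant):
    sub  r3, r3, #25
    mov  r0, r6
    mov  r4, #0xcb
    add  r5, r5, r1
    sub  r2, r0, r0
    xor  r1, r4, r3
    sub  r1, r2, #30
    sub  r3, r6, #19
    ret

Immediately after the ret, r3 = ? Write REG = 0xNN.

REG = 0xd3

prologue: push r0 → mem[0x98]=0x73, sp=0x98
prologue: push r1 → mem[0x97]=0x46, sp=0x97
body[0] sub  r3, r3, #25 → r3=0x57
body[1] mov  r0, r6 → r0=0xe6
body[2] mov  r4, #0xcb → r4=0xcb
body[3] add  r5, r5, r1 → r5=0x00
body[4] sub  r2, r0, r0 → r2=0x00
body[5] xor  r1, r4, r3 → r1=0x9c
body[6] sub  r1, r2, #30 → r1=0xe2
body[7] sub  r3, r6, #19 → r3=0xd3
epilogue: pop r1=0x46, sp=0x98
epilogue: pop r0=0x73, sp=0x99
r3 is caller-saved → body value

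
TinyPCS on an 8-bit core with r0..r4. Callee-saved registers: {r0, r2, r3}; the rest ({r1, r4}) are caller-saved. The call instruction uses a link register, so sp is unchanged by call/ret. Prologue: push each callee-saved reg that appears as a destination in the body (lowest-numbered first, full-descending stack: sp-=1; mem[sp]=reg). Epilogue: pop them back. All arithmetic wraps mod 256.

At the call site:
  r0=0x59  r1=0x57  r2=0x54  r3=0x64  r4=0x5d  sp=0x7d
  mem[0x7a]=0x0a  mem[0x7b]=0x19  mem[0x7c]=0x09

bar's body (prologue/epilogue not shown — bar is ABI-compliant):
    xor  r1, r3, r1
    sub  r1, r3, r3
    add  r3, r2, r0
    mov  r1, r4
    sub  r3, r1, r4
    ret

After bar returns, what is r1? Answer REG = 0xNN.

prologue: push r3 → mem[0x7c]=0x64, sp=0x7c
body[0] xor  r1, r3, r1 → r1=0x33
body[1] sub  r1, r3, r3 → r1=0x00
body[2] add  r3, r2, r0 → r3=0xad
body[3] mov  r1, r4 → r1=0x5d
body[4] sub  r3, r1, r4 → r3=0x00
epilogue: pop r3=0x64, sp=0x7d
r1 is caller-saved → body value

REG = 0x5d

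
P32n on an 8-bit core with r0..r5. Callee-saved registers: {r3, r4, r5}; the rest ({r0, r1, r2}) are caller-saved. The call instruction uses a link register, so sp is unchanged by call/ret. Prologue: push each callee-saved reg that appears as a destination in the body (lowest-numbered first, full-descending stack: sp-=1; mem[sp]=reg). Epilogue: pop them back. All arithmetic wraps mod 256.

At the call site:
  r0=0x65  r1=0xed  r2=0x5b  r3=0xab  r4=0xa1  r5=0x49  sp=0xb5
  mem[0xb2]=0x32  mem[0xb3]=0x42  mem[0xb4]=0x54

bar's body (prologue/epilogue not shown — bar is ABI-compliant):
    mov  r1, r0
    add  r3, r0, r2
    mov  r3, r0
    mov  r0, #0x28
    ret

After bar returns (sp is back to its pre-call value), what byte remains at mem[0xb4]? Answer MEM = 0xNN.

MEM = 0xab

prologue: push r3 -> mem[0xb4]=0xab, sp=0xb4
body[0] mov  r1, r0 -> r1=0x65
body[1] add  r3, r0, r2 -> r3=0xc0
body[2] mov  r3, r0 -> r3=0x65
body[3] mov  r0, #0x28 -> r0=0x28
epilogue: pop r3=0xab, sp=0xb5
prologue pushed ['r3'] at ['0xb4']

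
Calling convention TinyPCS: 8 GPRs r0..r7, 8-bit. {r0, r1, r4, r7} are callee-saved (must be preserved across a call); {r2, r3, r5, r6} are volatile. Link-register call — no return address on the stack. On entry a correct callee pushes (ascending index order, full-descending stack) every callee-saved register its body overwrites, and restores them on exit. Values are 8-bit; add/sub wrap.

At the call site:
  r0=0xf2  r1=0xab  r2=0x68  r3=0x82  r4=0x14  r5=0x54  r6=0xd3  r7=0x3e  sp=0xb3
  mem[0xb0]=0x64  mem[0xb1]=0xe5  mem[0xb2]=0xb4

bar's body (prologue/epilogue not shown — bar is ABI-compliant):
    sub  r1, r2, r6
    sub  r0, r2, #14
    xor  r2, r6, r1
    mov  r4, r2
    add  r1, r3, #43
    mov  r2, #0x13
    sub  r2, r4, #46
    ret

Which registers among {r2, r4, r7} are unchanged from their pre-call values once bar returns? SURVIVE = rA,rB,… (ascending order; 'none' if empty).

SURVIVE = r4,r7

prologue: push r0 → mem[0xb2]=0xf2, sp=0xb2
prologue: push r1 → mem[0xb1]=0xab, sp=0xb1
prologue: push r4 → mem[0xb0]=0x14, sp=0xb0
body[0] sub  r1, r2, r6 → r1=0x95
body[1] sub  r0, r2, #14 → r0=0x5a
body[2] xor  r2, r6, r1 → r2=0x46
body[3] mov  r4, r2 → r4=0x46
body[4] add  r1, r3, #43 → r1=0xad
body[5] mov  r2, #0x13 → r2=0x13
body[6] sub  r2, r4, #46 → r2=0x18
epilogue: pop r4=0x14, sp=0xb1
epilogue: pop r1=0xab, sp=0xb2
epilogue: pop r0=0xf2, sp=0xb3
r2: caller-saved, written=True
r4: callee-saved, written=True
r7: callee-saved, written=False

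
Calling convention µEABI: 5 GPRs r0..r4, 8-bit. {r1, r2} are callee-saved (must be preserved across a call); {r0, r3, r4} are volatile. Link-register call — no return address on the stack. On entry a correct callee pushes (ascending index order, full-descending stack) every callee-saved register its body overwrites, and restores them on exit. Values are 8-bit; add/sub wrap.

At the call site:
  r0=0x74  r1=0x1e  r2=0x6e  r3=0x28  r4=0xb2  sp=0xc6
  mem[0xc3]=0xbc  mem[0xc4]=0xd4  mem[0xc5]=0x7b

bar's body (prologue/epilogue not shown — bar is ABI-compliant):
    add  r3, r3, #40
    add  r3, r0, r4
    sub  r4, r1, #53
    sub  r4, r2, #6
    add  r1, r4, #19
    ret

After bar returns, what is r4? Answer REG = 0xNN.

REG = 0x68

prologue: push r1 -> mem[0xc5]=0x1e, sp=0xc5
body[0] add  r3, r3, #40 -> r3=0x50
body[1] add  r3, r0, r4 -> r3=0x26
body[2] sub  r4, r1, #53 -> r4=0xe9
body[3] sub  r4, r2, #6 -> r4=0x68
body[4] add  r1, r4, #19 -> r1=0x7b
epilogue: pop r1=0x1e, sp=0xc6
r4 is caller-saved -> body value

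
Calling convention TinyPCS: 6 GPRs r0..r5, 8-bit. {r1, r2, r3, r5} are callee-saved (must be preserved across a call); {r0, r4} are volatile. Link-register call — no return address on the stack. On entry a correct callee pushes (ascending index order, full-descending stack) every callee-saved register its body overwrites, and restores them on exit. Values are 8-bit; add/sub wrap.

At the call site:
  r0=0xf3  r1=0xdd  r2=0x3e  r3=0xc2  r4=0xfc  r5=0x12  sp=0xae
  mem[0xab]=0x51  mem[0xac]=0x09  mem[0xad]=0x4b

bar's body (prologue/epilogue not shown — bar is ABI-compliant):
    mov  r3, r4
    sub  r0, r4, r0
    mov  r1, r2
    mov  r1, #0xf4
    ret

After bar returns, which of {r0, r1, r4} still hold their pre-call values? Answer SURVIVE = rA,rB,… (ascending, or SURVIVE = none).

SURVIVE = r1,r4

prologue: push r1 → mem[0xad]=0xdd, sp=0xad
prologue: push r3 → mem[0xac]=0xc2, sp=0xac
body[0] mov  r3, r4 → r3=0xfc
body[1] sub  r0, r4, r0 → r0=0x09
body[2] mov  r1, r2 → r1=0x3e
body[3] mov  r1, #0xf4 → r1=0xf4
epilogue: pop r3=0xc2, sp=0xad
epilogue: pop r1=0xdd, sp=0xae
r0: caller-saved, written=True
r1: callee-saved, written=True
r4: caller-saved, written=False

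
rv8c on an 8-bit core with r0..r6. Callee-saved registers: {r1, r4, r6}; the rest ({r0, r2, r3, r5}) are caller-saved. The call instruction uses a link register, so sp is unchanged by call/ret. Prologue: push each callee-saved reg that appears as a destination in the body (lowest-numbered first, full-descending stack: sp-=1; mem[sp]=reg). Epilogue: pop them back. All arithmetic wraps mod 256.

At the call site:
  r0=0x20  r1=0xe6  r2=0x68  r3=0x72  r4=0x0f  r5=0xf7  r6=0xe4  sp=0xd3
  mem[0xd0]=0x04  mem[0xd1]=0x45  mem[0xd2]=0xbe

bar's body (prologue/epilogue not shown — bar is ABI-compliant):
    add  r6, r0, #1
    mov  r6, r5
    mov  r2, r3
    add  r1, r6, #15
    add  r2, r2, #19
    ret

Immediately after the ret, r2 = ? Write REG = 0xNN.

prologue: push r1 → mem[0xd2]=0xe6, sp=0xd2
prologue: push r6 → mem[0xd1]=0xe4, sp=0xd1
body[0] add  r6, r0, #1 → r6=0x21
body[1] mov  r6, r5 → r6=0xf7
body[2] mov  r2, r3 → r2=0x72
body[3] add  r1, r6, #15 → r1=0x06
body[4] add  r2, r2, #19 → r2=0x85
epilogue: pop r6=0xe4, sp=0xd2
epilogue: pop r1=0xe6, sp=0xd3
r2 is caller-saved → body value

REG = 0x85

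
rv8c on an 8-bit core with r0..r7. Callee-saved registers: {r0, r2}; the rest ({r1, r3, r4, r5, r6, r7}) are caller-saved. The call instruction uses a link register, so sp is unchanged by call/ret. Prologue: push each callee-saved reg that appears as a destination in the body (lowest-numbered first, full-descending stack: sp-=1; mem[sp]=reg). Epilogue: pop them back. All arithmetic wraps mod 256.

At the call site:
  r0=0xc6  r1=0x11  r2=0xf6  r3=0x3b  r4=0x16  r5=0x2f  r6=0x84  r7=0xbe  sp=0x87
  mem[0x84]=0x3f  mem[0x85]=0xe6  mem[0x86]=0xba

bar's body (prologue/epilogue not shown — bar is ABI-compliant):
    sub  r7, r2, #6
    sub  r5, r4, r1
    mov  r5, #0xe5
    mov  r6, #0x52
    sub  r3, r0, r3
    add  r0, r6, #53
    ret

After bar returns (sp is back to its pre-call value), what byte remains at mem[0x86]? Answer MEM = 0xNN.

prologue: push r0 → mem[0x86]=0xc6, sp=0x86
body[0] sub  r7, r2, #6 → r7=0xf0
body[1] sub  r5, r4, r1 → r5=0x05
body[2] mov  r5, #0xe5 → r5=0xe5
body[3] mov  r6, #0x52 → r6=0x52
body[4] sub  r3, r0, r3 → r3=0x8b
body[5] add  r0, r6, #53 → r0=0x87
epilogue: pop r0=0xc6, sp=0x87
prologue pushed ['r0'] at ['0x86']

MEM = 0xc6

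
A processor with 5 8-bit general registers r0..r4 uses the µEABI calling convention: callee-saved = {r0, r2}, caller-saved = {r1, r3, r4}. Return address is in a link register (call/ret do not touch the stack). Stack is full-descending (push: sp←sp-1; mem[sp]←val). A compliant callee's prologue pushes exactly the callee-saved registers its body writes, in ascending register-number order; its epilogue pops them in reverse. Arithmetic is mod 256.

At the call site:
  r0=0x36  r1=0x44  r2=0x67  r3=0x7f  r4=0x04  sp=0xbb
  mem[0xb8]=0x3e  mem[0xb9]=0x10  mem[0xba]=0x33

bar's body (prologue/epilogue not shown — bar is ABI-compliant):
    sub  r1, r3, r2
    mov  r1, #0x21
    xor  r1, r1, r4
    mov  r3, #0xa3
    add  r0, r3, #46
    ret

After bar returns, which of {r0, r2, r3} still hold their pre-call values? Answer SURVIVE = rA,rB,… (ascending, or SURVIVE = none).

SURVIVE = r0,r2

prologue: push r0 → mem[0xba]=0x36, sp=0xba
body[0] sub  r1, r3, r2 → r1=0x18
body[1] mov  r1, #0x21 → r1=0x21
body[2] xor  r1, r1, r4 → r1=0x25
body[3] mov  r3, #0xa3 → r3=0xa3
body[4] add  r0, r3, #46 → r0=0xd1
epilogue: pop r0=0x36, sp=0xbb
r0: callee-saved, written=True
r2: callee-saved, written=False
r3: caller-saved, written=True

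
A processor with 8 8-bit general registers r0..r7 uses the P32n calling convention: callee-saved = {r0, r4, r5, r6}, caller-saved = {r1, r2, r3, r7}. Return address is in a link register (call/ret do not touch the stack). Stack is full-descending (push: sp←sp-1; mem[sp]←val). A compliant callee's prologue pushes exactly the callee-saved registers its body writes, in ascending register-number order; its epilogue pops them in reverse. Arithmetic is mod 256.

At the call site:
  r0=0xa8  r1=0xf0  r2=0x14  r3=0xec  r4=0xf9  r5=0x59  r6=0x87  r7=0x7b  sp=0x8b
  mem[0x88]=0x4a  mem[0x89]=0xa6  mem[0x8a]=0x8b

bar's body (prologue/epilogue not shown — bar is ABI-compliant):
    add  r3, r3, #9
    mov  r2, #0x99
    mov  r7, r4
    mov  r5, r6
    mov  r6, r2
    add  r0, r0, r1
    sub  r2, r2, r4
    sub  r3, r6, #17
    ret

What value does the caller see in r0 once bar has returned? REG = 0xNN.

REG = 0xa8

prologue: push r0 → mem[0x8a]=0xa8, sp=0x8a
prologue: push r5 → mem[0x89]=0x59, sp=0x89
prologue: push r6 → mem[0x88]=0x87, sp=0x88
body[0] add  r3, r3, #9 → r3=0xf5
body[1] mov  r2, #0x99 → r2=0x99
body[2] mov  r7, r4 → r7=0xf9
body[3] mov  r5, r6 → r5=0x87
body[4] mov  r6, r2 → r6=0x99
body[5] add  r0, r0, r1 → r0=0x98
body[6] sub  r2, r2, r4 → r2=0xa0
body[7] sub  r3, r6, #17 → r3=0x88
epilogue: pop r6=0x87, sp=0x89
epilogue: pop r5=0x59, sp=0x8a
epilogue: pop r0=0xa8, sp=0x8b
r0 is callee-saved → restored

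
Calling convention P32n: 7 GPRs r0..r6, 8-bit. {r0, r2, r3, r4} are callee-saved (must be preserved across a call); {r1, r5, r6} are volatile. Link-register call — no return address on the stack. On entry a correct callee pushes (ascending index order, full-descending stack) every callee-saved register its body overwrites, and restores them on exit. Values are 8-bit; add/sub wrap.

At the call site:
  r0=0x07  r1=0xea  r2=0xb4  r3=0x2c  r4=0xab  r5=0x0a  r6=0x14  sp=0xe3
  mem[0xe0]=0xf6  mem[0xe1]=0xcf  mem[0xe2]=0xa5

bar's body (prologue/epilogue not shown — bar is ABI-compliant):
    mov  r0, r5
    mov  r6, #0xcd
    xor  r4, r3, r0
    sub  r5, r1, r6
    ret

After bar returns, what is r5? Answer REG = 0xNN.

REG = 0x1d

prologue: push r0 -> mem[0xe2]=0x07, sp=0xe2
prologue: push r4 -> mem[0xe1]=0xab, sp=0xe1
body[0] mov  r0, r5 -> r0=0x0a
body[1] mov  r6, #0xcd -> r6=0xcd
body[2] xor  r4, r3, r0 -> r4=0x26
body[3] sub  r5, r1, r6 -> r5=0x1d
epilogue: pop r4=0xab, sp=0xe2
epilogue: pop r0=0x07, sp=0xe3
r5 is caller-saved -> body value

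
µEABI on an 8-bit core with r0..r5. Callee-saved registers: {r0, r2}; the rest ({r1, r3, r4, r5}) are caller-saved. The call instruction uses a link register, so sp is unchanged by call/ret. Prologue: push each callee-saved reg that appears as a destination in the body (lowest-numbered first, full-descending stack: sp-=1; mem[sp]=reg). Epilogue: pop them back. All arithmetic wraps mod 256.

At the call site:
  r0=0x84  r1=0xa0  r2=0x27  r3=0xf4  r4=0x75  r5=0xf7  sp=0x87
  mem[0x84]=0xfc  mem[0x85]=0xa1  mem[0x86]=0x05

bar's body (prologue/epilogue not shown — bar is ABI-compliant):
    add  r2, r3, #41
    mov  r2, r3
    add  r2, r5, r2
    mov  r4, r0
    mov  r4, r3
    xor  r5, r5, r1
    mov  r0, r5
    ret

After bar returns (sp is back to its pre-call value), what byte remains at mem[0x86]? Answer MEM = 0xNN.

prologue: push r0 → mem[0x86]=0x84, sp=0x86
prologue: push r2 → mem[0x85]=0x27, sp=0x85
body[0] add  r2, r3, #41 → r2=0x1d
body[1] mov  r2, r3 → r2=0xf4
body[2] add  r2, r5, r2 → r2=0xeb
body[3] mov  r4, r0 → r4=0x84
body[4] mov  r4, r3 → r4=0xf4
body[5] xor  r5, r5, r1 → r5=0x57
body[6] mov  r0, r5 → r0=0x57
epilogue: pop r2=0x27, sp=0x86
epilogue: pop r0=0x84, sp=0x87
prologue pushed ['r0', 'r2'] at ['0x86', '0x85']

MEM = 0x84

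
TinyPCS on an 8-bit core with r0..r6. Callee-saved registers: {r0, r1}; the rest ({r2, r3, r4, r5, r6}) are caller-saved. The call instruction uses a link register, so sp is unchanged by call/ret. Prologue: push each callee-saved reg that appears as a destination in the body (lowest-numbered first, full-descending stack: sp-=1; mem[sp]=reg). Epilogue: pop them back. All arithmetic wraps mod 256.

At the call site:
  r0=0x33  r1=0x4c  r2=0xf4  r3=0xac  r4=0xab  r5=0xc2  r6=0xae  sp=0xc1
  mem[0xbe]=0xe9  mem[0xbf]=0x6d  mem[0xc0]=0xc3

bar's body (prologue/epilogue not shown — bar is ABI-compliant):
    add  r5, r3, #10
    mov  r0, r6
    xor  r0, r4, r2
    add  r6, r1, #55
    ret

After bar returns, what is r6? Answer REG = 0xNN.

prologue: push r0 → mem[0xc0]=0x33, sp=0xc0
body[0] add  r5, r3, #10 → r5=0xb6
body[1] mov  r0, r6 → r0=0xae
body[2] xor  r0, r4, r2 → r0=0x5f
body[3] add  r6, r1, #55 → r6=0x83
epilogue: pop r0=0x33, sp=0xc1
r6 is caller-saved → body value

REG = 0x83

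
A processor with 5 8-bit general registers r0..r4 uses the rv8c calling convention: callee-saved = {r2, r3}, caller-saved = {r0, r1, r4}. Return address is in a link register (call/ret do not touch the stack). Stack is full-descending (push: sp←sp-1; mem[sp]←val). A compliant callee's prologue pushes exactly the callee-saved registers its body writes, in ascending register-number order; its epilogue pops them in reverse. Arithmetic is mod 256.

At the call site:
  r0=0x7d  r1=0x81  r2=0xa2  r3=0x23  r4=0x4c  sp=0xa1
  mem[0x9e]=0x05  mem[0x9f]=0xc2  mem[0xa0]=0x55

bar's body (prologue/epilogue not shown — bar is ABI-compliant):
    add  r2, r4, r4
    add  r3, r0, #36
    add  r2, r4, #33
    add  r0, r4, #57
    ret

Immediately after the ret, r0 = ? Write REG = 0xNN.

REG = 0x85

prologue: push r2 -> mem[0xa0]=0xa2, sp=0xa0
prologue: push r3 -> mem[0x9f]=0x23, sp=0x9f
body[0] add  r2, r4, r4 -> r2=0x98
body[1] add  r3, r0, #36 -> r3=0xa1
body[2] add  r2, r4, #33 -> r2=0x6d
body[3] add  r0, r4, #57 -> r0=0x85
epilogue: pop r3=0x23, sp=0xa0
epilogue: pop r2=0xa2, sp=0xa1
r0 is caller-saved -> body value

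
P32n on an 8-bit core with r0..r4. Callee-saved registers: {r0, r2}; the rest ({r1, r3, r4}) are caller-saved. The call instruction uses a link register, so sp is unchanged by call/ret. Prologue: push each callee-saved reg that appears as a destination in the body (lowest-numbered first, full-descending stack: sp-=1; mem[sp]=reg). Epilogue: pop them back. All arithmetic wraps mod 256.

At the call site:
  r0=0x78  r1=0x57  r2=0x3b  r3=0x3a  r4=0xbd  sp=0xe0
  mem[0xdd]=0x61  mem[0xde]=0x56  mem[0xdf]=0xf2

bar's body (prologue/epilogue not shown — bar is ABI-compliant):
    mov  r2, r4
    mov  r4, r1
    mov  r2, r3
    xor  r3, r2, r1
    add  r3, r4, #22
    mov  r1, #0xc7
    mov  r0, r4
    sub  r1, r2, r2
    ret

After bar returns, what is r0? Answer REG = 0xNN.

prologue: push r0 → mem[0xdf]=0x78, sp=0xdf
prologue: push r2 → mem[0xde]=0x3b, sp=0xde
body[0] mov  r2, r4 → r2=0xbd
body[1] mov  r4, r1 → r4=0x57
body[2] mov  r2, r3 → r2=0x3a
body[3] xor  r3, r2, r1 → r3=0x6d
body[4] add  r3, r4, #22 → r3=0x6d
body[5] mov  r1, #0xc7 → r1=0xc7
body[6] mov  r0, r4 → r0=0x57
body[7] sub  r1, r2, r2 → r1=0x00
epilogue: pop r2=0x3b, sp=0xdf
epilogue: pop r0=0x78, sp=0xe0
r0 is callee-saved → restored

REG = 0x78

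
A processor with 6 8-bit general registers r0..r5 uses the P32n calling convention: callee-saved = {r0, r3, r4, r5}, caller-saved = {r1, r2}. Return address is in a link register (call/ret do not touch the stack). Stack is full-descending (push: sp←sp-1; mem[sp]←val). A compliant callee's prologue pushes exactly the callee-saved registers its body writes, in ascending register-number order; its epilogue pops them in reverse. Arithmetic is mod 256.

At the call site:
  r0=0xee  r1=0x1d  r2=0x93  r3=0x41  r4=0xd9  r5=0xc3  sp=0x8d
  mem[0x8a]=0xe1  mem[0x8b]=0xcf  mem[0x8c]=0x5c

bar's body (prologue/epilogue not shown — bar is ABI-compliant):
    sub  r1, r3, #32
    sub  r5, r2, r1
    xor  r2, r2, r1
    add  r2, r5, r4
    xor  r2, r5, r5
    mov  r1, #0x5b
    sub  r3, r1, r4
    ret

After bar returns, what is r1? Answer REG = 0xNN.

REG = 0x5b

prologue: push r3 → mem[0x8c]=0x41, sp=0x8c
prologue: push r5 → mem[0x8b]=0xc3, sp=0x8b
body[0] sub  r1, r3, #32 → r1=0x21
body[1] sub  r5, r2, r1 → r5=0x72
body[2] xor  r2, r2, r1 → r2=0xb2
body[3] add  r2, r5, r4 → r2=0x4b
body[4] xor  r2, r5, r5 → r2=0x00
body[5] mov  r1, #0x5b → r1=0x5b
body[6] sub  r3, r1, r4 → r3=0x82
epilogue: pop r5=0xc3, sp=0x8c
epilogue: pop r3=0x41, sp=0x8d
r1 is caller-saved → body value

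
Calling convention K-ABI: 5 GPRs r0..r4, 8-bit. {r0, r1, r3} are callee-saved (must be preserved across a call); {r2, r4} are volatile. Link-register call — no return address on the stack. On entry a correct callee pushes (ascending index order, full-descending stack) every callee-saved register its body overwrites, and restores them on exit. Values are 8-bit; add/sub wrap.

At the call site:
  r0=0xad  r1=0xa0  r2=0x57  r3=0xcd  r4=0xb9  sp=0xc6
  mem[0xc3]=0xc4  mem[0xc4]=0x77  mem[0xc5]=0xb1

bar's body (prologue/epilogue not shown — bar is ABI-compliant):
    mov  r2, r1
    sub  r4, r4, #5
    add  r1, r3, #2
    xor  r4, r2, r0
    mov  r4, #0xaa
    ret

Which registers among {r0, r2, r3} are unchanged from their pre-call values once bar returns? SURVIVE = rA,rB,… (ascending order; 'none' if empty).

SURVIVE = r0,r3

prologue: push r1 -> mem[0xc5]=0xa0, sp=0xc5
body[0] mov  r2, r1 -> r2=0xa0
body[1] sub  r4, r4, #5 -> r4=0xb4
body[2] add  r1, r3, #2 -> r1=0xcf
body[3] xor  r4, r2, r0 -> r4=0x0d
body[4] mov  r4, #0xaa -> r4=0xaa
epilogue: pop r1=0xa0, sp=0xc6
r0: callee-saved, written=False
r2: caller-saved, written=True
r3: callee-saved, written=False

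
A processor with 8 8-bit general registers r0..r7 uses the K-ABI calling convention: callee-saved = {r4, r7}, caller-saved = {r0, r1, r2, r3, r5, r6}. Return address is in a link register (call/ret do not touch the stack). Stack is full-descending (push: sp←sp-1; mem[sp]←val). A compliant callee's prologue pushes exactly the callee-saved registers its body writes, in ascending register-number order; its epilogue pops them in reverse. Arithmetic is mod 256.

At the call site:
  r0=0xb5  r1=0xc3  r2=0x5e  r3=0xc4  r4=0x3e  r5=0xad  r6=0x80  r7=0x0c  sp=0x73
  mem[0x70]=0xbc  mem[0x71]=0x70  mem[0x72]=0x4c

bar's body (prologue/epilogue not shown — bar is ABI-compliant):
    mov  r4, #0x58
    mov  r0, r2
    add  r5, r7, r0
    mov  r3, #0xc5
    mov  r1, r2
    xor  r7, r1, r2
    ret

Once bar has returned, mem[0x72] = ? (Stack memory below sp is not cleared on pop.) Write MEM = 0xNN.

prologue: push r4 -> mem[0x72]=0x3e, sp=0x72
prologue: push r7 -> mem[0x71]=0x0c, sp=0x71
body[0] mov  r4, #0x58 -> r4=0x58
body[1] mov  r0, r2 -> r0=0x5e
body[2] add  r5, r7, r0 -> r5=0x6a
body[3] mov  r3, #0xc5 -> r3=0xc5
body[4] mov  r1, r2 -> r1=0x5e
body[5] xor  r7, r1, r2 -> r7=0x00
epilogue: pop r7=0x0c, sp=0x72
epilogue: pop r4=0x3e, sp=0x73
prologue pushed ['r4', 'r7'] at ['0x72', '0x71']

MEM = 0x3e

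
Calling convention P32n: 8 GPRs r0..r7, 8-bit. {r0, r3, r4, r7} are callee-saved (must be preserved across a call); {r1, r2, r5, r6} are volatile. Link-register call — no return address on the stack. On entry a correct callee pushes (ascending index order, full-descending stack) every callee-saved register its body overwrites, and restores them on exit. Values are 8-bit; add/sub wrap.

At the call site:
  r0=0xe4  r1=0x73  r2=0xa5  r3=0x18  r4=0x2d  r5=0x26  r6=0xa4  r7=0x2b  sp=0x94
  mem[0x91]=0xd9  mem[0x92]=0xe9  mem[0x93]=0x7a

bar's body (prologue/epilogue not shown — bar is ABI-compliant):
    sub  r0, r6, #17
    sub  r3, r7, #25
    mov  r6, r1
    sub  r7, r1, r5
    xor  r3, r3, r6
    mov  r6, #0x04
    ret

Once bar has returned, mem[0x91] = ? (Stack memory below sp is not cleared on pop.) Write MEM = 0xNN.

MEM = 0x2b

prologue: push r0 → mem[0x93]=0xe4, sp=0x93
prologue: push r3 → mem[0x92]=0x18, sp=0x92
prologue: push r7 → mem[0x91]=0x2b, sp=0x91
body[0] sub  r0, r6, #17 → r0=0x93
body[1] sub  r3, r7, #25 → r3=0x12
body[2] mov  r6, r1 → r6=0x73
body[3] sub  r7, r1, r5 → r7=0x4d
body[4] xor  r3, r3, r6 → r3=0x61
body[5] mov  r6, #0x04 → r6=0x04
epilogue: pop r7=0x2b, sp=0x92
epilogue: pop r3=0x18, sp=0x93
epilogue: pop r0=0xe4, sp=0x94
prologue pushed ['r0', 'r3', 'r7'] at ['0x93', '0x92', '0x91']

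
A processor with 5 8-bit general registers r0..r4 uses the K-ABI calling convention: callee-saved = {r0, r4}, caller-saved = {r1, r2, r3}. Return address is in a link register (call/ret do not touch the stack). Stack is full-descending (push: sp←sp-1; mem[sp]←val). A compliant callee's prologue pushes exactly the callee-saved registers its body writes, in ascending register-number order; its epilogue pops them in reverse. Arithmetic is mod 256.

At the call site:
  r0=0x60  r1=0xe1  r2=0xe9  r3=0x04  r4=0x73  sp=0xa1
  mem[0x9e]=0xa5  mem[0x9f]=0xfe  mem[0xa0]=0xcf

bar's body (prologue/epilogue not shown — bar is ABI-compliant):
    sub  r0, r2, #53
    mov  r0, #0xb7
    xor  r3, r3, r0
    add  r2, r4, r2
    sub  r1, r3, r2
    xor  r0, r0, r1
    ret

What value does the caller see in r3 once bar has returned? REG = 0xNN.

prologue: push r0 -> mem[0xa0]=0x60, sp=0xa0
body[0] sub  r0, r2, #53 -> r0=0xb4
body[1] mov  r0, #0xb7 -> r0=0xb7
body[2] xor  r3, r3, r0 -> r3=0xb3
body[3] add  r2, r4, r2 -> r2=0x5c
body[4] sub  r1, r3, r2 -> r1=0x57
body[5] xor  r0, r0, r1 -> r0=0xe0
epilogue: pop r0=0x60, sp=0xa1
r3 is caller-saved -> body value

REG = 0xb3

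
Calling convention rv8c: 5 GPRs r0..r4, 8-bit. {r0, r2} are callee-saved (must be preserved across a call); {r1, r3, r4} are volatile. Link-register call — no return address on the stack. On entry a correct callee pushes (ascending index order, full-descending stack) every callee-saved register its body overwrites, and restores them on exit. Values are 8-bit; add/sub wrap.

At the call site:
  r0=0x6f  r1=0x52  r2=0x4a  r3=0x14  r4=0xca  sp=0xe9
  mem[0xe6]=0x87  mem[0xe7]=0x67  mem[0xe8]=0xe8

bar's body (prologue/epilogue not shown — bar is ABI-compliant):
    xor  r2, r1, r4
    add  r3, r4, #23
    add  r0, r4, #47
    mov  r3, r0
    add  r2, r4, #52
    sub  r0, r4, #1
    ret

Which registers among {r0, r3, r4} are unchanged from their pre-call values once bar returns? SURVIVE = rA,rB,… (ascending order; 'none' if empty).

prologue: push r0 -> mem[0xe8]=0x6f, sp=0xe8
prologue: push r2 -> mem[0xe7]=0x4a, sp=0xe7
body[0] xor  r2, r1, r4 -> r2=0x98
body[1] add  r3, r4, #23 -> r3=0xe1
body[2] add  r0, r4, #47 -> r0=0xf9
body[3] mov  r3, r0 -> r3=0xf9
body[4] add  r2, r4, #52 -> r2=0xfe
body[5] sub  r0, r4, #1 -> r0=0xc9
epilogue: pop r2=0x4a, sp=0xe8
epilogue: pop r0=0x6f, sp=0xe9
r0: callee-saved, written=True
r3: caller-saved, written=True
r4: caller-saved, written=False

SURVIVE = r0,r4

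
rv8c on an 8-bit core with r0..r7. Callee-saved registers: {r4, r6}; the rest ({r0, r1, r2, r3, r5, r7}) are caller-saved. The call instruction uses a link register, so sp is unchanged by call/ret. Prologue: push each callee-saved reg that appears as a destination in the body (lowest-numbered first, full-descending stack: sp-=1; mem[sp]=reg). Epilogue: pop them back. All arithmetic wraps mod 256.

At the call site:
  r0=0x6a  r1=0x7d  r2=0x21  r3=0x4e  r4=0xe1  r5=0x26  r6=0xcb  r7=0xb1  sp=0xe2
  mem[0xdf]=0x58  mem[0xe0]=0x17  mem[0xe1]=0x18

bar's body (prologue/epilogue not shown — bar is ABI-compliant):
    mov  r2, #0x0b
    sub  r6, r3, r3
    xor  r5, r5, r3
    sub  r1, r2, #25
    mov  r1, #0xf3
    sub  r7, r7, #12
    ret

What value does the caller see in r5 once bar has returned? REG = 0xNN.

REG = 0x68

prologue: push r6 → mem[0xe1]=0xcb, sp=0xe1
body[0] mov  r2, #0x0b → r2=0x0b
body[1] sub  r6, r3, r3 → r6=0x00
body[2] xor  r5, r5, r3 → r5=0x68
body[3] sub  r1, r2, #25 → r1=0xf2
body[4] mov  r1, #0xf3 → r1=0xf3
body[5] sub  r7, r7, #12 → r7=0xa5
epilogue: pop r6=0xcb, sp=0xe2
r5 is caller-saved → body value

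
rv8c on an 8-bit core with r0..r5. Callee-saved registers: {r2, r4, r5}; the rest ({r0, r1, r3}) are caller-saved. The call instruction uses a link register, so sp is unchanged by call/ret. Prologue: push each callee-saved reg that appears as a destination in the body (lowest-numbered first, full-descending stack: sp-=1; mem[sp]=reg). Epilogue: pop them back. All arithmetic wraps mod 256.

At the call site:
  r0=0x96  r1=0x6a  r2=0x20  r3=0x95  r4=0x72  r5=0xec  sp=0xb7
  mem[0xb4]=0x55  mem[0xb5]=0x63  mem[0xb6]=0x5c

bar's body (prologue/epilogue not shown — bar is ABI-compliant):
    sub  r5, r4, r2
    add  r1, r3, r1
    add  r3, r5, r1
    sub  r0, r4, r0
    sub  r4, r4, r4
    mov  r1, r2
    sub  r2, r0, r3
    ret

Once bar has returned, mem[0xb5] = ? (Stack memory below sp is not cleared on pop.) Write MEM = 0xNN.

prologue: push r2 → mem[0xb6]=0x20, sp=0xb6
prologue: push r4 → mem[0xb5]=0x72, sp=0xb5
prologue: push r5 → mem[0xb4]=0xec, sp=0xb4
body[0] sub  r5, r4, r2 → r5=0x52
body[1] add  r1, r3, r1 → r1=0xff
body[2] add  r3, r5, r1 → r3=0x51
body[3] sub  r0, r4, r0 → r0=0xdc
body[4] sub  r4, r4, r4 → r4=0x00
body[5] mov  r1, r2 → r1=0x20
body[6] sub  r2, r0, r3 → r2=0x8b
epilogue: pop r5=0xec, sp=0xb5
epilogue: pop r4=0x72, sp=0xb6
epilogue: pop r2=0x20, sp=0xb7
prologue pushed ['r2', 'r4', 'r5'] at ['0xb6', '0xb5', '0xb4']

MEM = 0x72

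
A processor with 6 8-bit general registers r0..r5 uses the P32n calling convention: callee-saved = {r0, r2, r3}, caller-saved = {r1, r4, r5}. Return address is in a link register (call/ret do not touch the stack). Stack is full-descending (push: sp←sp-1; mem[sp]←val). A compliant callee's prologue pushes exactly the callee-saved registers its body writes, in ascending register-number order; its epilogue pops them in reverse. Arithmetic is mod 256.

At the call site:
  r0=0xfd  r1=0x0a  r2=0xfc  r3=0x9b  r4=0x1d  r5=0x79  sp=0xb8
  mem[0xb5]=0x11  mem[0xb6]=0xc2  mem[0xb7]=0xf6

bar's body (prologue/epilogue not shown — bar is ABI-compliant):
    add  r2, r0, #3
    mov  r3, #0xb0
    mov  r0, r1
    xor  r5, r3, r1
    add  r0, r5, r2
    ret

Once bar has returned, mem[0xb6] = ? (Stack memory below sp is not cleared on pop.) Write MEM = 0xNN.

prologue: push r0 → mem[0xb7]=0xfd, sp=0xb7
prologue: push r2 → mem[0xb6]=0xfc, sp=0xb6
prologue: push r3 → mem[0xb5]=0x9b, sp=0xb5
body[0] add  r2, r0, #3 → r2=0x00
body[1] mov  r3, #0xb0 → r3=0xb0
body[2] mov  r0, r1 → r0=0x0a
body[3] xor  r5, r3, r1 → r5=0xba
body[4] add  r0, r5, r2 → r0=0xba
epilogue: pop r3=0x9b, sp=0xb6
epilogue: pop r2=0xfc, sp=0xb7
epilogue: pop r0=0xfd, sp=0xb8
prologue pushed ['r0', 'r2', 'r3'] at ['0xb7', '0xb6', '0xb5']

MEM = 0xfc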